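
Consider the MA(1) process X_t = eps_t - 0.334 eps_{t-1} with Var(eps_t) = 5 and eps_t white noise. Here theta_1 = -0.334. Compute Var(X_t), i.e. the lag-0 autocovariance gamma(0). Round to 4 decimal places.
\gamma(0) = 5.5578

For an MA(q) process X_t = eps_t + sum_i theta_i eps_{t-i} with
Var(eps_t) = sigma^2, the variance is
  gamma(0) = sigma^2 * (1 + sum_i theta_i^2).
  sum_i theta_i^2 = (-0.334)^2 = 0.111556.
  gamma(0) = 5 * (1 + 0.111556) = 5 * 1.111556 = 5.55778, which rounds to 5.5578.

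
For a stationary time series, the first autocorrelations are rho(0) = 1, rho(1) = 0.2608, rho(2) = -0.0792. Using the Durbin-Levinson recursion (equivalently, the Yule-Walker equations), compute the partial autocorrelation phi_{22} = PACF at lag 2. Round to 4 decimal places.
\phi_{22} = -0.1580

The PACF at lag k is phi_{kk}, the last component of the solution
to the Yule-Walker system G_k phi = r_k where
  (G_k)_{ij} = rho(|i - j|), (r_k)_i = rho(i), i,j = 1..k.
Equivalently, Durbin-Levinson gives phi_{kk} iteratively:
  phi_{11} = rho(1)
  phi_{kk} = [rho(k) - sum_{j=1..k-1} phi_{k-1,j} rho(k-j)]
            / [1 - sum_{j=1..k-1} phi_{k-1,j} rho(j)],
  phi_{k,j} = phi_{k-1,j} - phi_{kk} phi_{k-1,k-j},  j = 1..k-1.
Step k = 1:
  phi_11 = rho(1) = 0.2608.
Step k = 2:
  phi_22 = [rho(2) - phi_11 rho(1)] / [1 - phi_11 rho(1)] = [-0.0792 - (0.2608)(0.2608)] / [1 - (0.2608)(0.2608)]
         = -0.14721664 / 0.93198336 = -0.158.
Therefore phi_{22} = -0.1580.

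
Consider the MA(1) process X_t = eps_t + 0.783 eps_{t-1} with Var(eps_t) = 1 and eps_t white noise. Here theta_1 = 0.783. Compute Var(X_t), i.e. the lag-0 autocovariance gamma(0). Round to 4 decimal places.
\gamma(0) = 1.6131

For an MA(q) process X_t = eps_t + sum_i theta_i eps_{t-i} with
Var(eps_t) = sigma^2, the variance is
  gamma(0) = sigma^2 * (1 + sum_i theta_i^2).
  sum_i theta_i^2 = (0.783)^2 = 0.613089.
  gamma(0) = 1 * (1 + 0.613089) = 1 * 1.613089 = 1.613089, which rounds to 1.6131.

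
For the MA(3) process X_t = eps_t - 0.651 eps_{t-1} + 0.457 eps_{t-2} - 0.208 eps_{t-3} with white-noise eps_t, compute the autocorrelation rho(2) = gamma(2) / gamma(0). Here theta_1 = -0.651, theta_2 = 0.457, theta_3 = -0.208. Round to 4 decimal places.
\rho(2) = 0.3535

For an MA(q) process with theta_0 = 1, the autocovariance is
  gamma(k) = sigma^2 * sum_{i=0..q-k} theta_i * theta_{i+k},
and rho(k) = gamma(k) / gamma(0). Sigma^2 cancels.
  numerator   = (1)*(0.457) + (-0.651)*(-0.208) = 0.592408.
  denominator = (1)^2 + (-0.651)^2 + (0.457)^2 + (-0.208)^2 = 1.675914.
  rho(2) = 0.592408 / 1.675914 = 0.3535.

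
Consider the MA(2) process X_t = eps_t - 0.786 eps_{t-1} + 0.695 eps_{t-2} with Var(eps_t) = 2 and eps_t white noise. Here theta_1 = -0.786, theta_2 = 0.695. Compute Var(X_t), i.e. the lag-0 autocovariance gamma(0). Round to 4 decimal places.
\gamma(0) = 4.2016

For an MA(q) process X_t = eps_t + sum_i theta_i eps_{t-i} with
Var(eps_t) = sigma^2, the variance is
  gamma(0) = sigma^2 * (1 + sum_i theta_i^2).
  sum_i theta_i^2 = (-0.786)^2 + (0.695)^2 = 0.617796 + 0.483025 = 1.100821.
  gamma(0) = 2 * (1 + 1.100821) = 2 * 2.100821 = 4.201642, which rounds to 4.2016.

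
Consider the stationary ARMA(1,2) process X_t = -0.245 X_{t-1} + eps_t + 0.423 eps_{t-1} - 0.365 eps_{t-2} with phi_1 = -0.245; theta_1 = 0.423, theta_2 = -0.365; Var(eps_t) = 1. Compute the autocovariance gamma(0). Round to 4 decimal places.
\gamma(0) = 1.2093

Multiply the model equation by X_{t-k} and take expectations. With theta_0 = psi_0 = 1 and psi_j the MA(infinity) weights, this gives
  gamma(k) - sum_i phi_i gamma(k-i) = c_k,
  c_k = sigma^2 * sum_{j=k..q} theta_j psi_{j-k}   (c_k = 0 for k > q),
using gamma(-m) = gamma(m).
psi-weights needed (psi_j = theta_j + sum_i phi_i psi_{j-i}):
  psi_1 = theta_1 + phi_1 = 0.423 + (-0.245) = 0.178
  psi_2 = theta_2 + phi_1 psi_1 = -0.365 + (-0.245)(0.178) = -0.40861
Right-hand sides:
  c_0 = sigma^2 (1 + theta_1 psi_1 + theta_2 psi_2) = 1 * (1 + (0.423)(0.178) + (-0.365)(-0.40861)) = 1 * 1.224437 = 1.224437
  c_1 = sigma^2 (theta_1 + theta_2 psi_1) = 1 * (0.423 + (-0.365)(0.178)) = 0.35803
  c_2 = sigma^2 theta_2 = 1 * (-0.365) = -0.365
Equations for k = 0 and k = 1 (AR order 1):
  gamma(0) = phi_1 gamma(1) + c_0
  gamma(1) = phi_1 gamma(0) + c_1
Substituting the second into the first: gamma(0) (1 - phi_1^2) = c_0 + phi_1 c_1, so
  gamma(0) = (c_0 + phi_1 c_1) / (1 - phi_1^2) = (1.224437 + (-0.245)(0.35803)) / (1 - (-0.245)^2) = 1.136719 / 0.939975 = 1.209308.
Therefore gamma(0) = 1.2093 (to 4 decimal places).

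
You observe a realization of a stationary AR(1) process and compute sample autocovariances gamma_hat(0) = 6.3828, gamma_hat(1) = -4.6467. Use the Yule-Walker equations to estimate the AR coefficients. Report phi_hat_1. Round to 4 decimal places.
\hat\phi_{1} = -0.7280

The Yule-Walker equations for an AR(p) process read, in matrix form,
  Gamma_p phi = r_p,   with   (Gamma_p)_{ij} = gamma(|i - j|),
                       (r_p)_i = gamma(i),   i,j = 1..p.
Substitute the sample gammas (Toeplitz matrix and right-hand side of size 1):
  Gamma_p = [[6.3828]]
  r_p     = [-4.6467]
With p = 1 this is the single equation gamma(0) phi_1 = gamma(1):
  phi_hat_1 = gamma(1) / gamma(0) = -4.6467 / 6.3828 = -0.7280.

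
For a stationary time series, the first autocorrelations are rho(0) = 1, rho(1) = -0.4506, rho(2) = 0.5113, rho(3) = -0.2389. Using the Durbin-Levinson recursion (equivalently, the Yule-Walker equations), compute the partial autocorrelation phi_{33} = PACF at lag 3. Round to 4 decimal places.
\phi_{33} = 0.1131

The PACF at lag k is phi_{kk}, the last component of the solution
to the Yule-Walker system G_k phi = r_k where
  (G_k)_{ij} = rho(|i - j|), (r_k)_i = rho(i), i,j = 1..k.
Equivalently, Durbin-Levinson gives phi_{kk} iteratively:
  phi_{11} = rho(1)
  phi_{kk} = [rho(k) - sum_{j=1..k-1} phi_{k-1,j} rho(k-j)]
            / [1 - sum_{j=1..k-1} phi_{k-1,j} rho(j)],
  phi_{k,j} = phi_{k-1,j} - phi_{kk} phi_{k-1,k-j},  j = 1..k-1.
Step k = 1:
  phi_11 = rho(1) = -0.4506.
Step k = 2:
  phi_22 = [rho(2) - phi_11 rho(1)] / [1 - phi_11 rho(1)] = [0.5113 - (-0.4506)(-0.4506)] / [1 - (-0.4506)(-0.4506)]
         = 0.30825964 / 0.79695964 = 0.386795.
  Update: phi_21 = phi_11 - phi_22 phi_11 = -0.4506 - (0.386795)(-0.4506) = -0.27631.
Step k = 3:
  phi_33 = [rho(3) - phi_21 rho(2) - phi_22 rho(1)] / [1 - phi_21 rho(1) - phi_22 rho(2)]
    numerator   = -0.2389 - (-0.27631)(0.5113) - (0.386795)(-0.4506) = 0.07666712
    denominator = 1 - (-0.27631)(-0.4506) - (0.386795)(0.5113) = 0.67772649
  phi_33 = 0.07666712 / 0.67772649 = 0.1131.
Therefore phi_{33} = 0.1131.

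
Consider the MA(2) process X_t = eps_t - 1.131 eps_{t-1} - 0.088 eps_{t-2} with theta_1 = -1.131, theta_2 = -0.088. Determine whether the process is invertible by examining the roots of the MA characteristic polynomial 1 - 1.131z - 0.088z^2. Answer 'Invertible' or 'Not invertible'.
\text{Not invertible}

The MA(q) characteristic polynomial is P(z) = 1 - 1.131z - 0.088z^2.
Invertibility requires all roots to lie outside the unit circle, i.e. |z| > 1 for every root.
Set 1 + (-1.131) z + (-0.088) z^2 = 0, i.e. a z^2 + b z + c = 0 with a = -0.088, b = -1.131, c = 1.
Discriminant D = b^2 - 4ac = (-1.131)^2 - 4*(-0.088)*1 = 1.279161 - (-0.352) = 1.631161.
D >= 0, so the roots are real: z = (-b +/- sqrt(D)) / (2a) = (1.131 +/- 1.277169) / (-0.176).
  z_1 = (1.131 + 1.277169) / (-0.176) = -13.6828,   |z_1| = 13.6828.
  z_2 = (1.131 - 1.277169) / (-0.176) = 0.8305,   |z_2| = 0.8305.
Moduli of all roots: 13.6828, 0.8305.
All moduli strictly greater than 1? No.
Verdict: Not invertible.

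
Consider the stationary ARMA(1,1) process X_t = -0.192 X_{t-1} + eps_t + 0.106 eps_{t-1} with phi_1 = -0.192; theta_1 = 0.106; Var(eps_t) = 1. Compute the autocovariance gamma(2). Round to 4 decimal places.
\gamma(2) = 0.0168

Multiply the model equation by X_{t-k} and take expectations. With theta_0 = psi_0 = 1 and psi_j the MA(infinity) weights, this gives
  gamma(k) - sum_i phi_i gamma(k-i) = c_k,
  c_k = sigma^2 * sum_{j=k..q} theta_j psi_{j-k}   (c_k = 0 for k > q),
using gamma(-m) = gamma(m).
psi-weights needed (psi_j = theta_j + sum_i phi_i psi_{j-i}):
  psi_1 = theta_1 + phi_1 = 0.106 + (-0.192) = -0.086
Right-hand sides:
  c_0 = sigma^2 (1 + theta_1 psi_1) = 1 * (1 + (0.106)(-0.086)) = 1 * 0.990884 = 0.990884
  c_1 = sigma^2 theta_1 = 1 * (0.106) = 0.106
  c_2 = 0
Equations for k = 0 and k = 1 (AR order 1):
  gamma(0) = phi_1 gamma(1) + c_0
  gamma(1) = phi_1 gamma(0) + c_1
Substituting the second into the first: gamma(0) (1 - phi_1^2) = c_0 + phi_1 c_1, so
  gamma(0) = (c_0 + phi_1 c_1) / (1 - phi_1^2) = (0.990884 + (-0.192)(0.106)) / (1 - (-0.192)^2) = 0.970532 / 0.963136 = 1.007679.
  gamma(1) = phi_1 gamma(0) + c_1 = (-0.192)(1.007679) + (0.106) = -0.087474.
For k = 2 (> q): gamma(2) = phi_1 gamma(1) = (-0.192)(-0.087474) = 0.016795.
Therefore gamma(2) = 0.0168 (to 4 decimal places).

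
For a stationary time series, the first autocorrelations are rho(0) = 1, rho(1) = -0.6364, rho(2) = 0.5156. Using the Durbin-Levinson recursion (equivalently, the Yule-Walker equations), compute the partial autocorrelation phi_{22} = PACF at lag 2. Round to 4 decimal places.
\phi_{22} = 0.1859

The PACF at lag k is phi_{kk}, the last component of the solution
to the Yule-Walker system G_k phi = r_k where
  (G_k)_{ij} = rho(|i - j|), (r_k)_i = rho(i), i,j = 1..k.
Equivalently, Durbin-Levinson gives phi_{kk} iteratively:
  phi_{11} = rho(1)
  phi_{kk} = [rho(k) - sum_{j=1..k-1} phi_{k-1,j} rho(k-j)]
            / [1 - sum_{j=1..k-1} phi_{k-1,j} rho(j)],
  phi_{k,j} = phi_{k-1,j} - phi_{kk} phi_{k-1,k-j},  j = 1..k-1.
Step k = 1:
  phi_11 = rho(1) = -0.6364.
Step k = 2:
  phi_22 = [rho(2) - phi_11 rho(1)] / [1 - phi_11 rho(1)] = [0.5156 - (-0.6364)(-0.6364)] / [1 - (-0.6364)(-0.6364)]
         = 0.11059504 / 0.59499504 = 0.1859.
Therefore phi_{22} = 0.1859.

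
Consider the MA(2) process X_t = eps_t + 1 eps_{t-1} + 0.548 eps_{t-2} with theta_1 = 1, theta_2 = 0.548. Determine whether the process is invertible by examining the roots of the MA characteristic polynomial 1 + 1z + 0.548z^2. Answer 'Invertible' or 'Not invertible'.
\text{Invertible}

The MA(q) characteristic polynomial is P(z) = 1 + 1z + 0.548z^2.
Invertibility requires all roots to lie outside the unit circle, i.e. |z| > 1 for every root.
Set 1 + (1) z + (0.548) z^2 = 0, i.e. a z^2 + b z + c = 0 with a = 0.548, b = 1, c = 1.
Discriminant D = b^2 - 4ac = (1)^2 - 4*(0.548)*1 = 1 - (2.192) = -1.192.
D < 0, so the roots are the complex-conjugate pair z = (-b +/- i sqrt(-D)) / (2a) = -0.9124 +/- 0.9962i.
For a conjugate pair |z|^2 = z * conj(z) = (product of roots) = c/a = 1/(0.548) = 1.824818, so |z| = sqrt(1.824818) = 1.3509 for both roots.
Moduli of all roots: 1.3509, 1.3509.
All moduli strictly greater than 1? Yes.
Verdict: Invertible.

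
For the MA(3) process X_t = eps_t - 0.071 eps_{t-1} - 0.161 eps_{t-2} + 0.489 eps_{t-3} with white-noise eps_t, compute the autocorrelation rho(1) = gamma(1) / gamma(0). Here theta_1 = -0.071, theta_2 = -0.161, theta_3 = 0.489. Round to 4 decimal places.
\rho(1) = -0.1089

For an MA(q) process with theta_0 = 1, the autocovariance is
  gamma(k) = sigma^2 * sum_{i=0..q-k} theta_i * theta_{i+k},
and rho(k) = gamma(k) / gamma(0). Sigma^2 cancels.
  numerator   = (1)*(-0.071) + (-0.071)*(-0.161) + (-0.161)*(0.489) = -0.138298.
  denominator = (1)^2 + (-0.071)^2 + (-0.161)^2 + (0.489)^2 = 1.270083.
  rho(1) = -0.138298 / 1.270083 = -0.1089.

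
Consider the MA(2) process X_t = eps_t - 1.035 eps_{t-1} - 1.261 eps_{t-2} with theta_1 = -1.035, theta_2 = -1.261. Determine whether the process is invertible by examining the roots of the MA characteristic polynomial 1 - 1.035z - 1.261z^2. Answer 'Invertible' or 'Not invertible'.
\text{Not invertible}

The MA(q) characteristic polynomial is P(z) = 1 - 1.035z - 1.261z^2.
Invertibility requires all roots to lie outside the unit circle, i.e. |z| > 1 for every root.
Set 1 + (-1.035) z + (-1.261) z^2 = 0, i.e. a z^2 + b z + c = 0 with a = -1.261, b = -1.035, c = 1.
Discriminant D = b^2 - 4ac = (-1.035)^2 - 4*(-1.261)*1 = 1.071225 - (-5.044) = 6.115225.
D >= 0, so the roots are real: z = (-b +/- sqrt(D)) / (2a) = (1.035 +/- 2.472898) / (-2.522).
  z_1 = (1.035 + 2.472898) / (-2.522) = -1.3909,   |z_1| = 1.3909.
  z_2 = (1.035 - 2.472898) / (-2.522) = 0.5701,   |z_2| = 0.5701.
Moduli of all roots: 1.3909, 0.5701.
All moduli strictly greater than 1? No.
Verdict: Not invertible.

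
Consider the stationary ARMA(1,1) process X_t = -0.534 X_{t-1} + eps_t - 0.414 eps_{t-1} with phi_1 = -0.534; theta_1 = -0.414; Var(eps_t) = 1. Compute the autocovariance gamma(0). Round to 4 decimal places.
\gamma(0) = 2.2572

Multiply the model equation by X_{t-k} and take expectations. With theta_0 = psi_0 = 1 and psi_j the MA(infinity) weights, this gives
  gamma(k) - sum_i phi_i gamma(k-i) = c_k,
  c_k = sigma^2 * sum_{j=k..q} theta_j psi_{j-k}   (c_k = 0 for k > q),
using gamma(-m) = gamma(m).
psi-weights needed (psi_j = theta_j + sum_i phi_i psi_{j-i}):
  psi_1 = theta_1 + phi_1 = -0.414 + (-0.534) = -0.948
Right-hand sides:
  c_0 = sigma^2 (1 + theta_1 psi_1) = 1 * (1 + (-0.414)(-0.948)) = 1 * 1.392472 = 1.392472
  c_1 = sigma^2 theta_1 = 1 * (-0.414) = -0.414
  c_2 = 0
Equations for k = 0 and k = 1 (AR order 1):
  gamma(0) = phi_1 gamma(1) + c_0
  gamma(1) = phi_1 gamma(0) + c_1
Substituting the second into the first: gamma(0) (1 - phi_1^2) = c_0 + phi_1 c_1, so
  gamma(0) = (c_0 + phi_1 c_1) / (1 - phi_1^2) = (1.392472 + (-0.534)(-0.414)) / (1 - (-0.534)^2) = 1.613548 / 0.714844 = 2.257203.
Therefore gamma(0) = 2.2572 (to 4 decimal places).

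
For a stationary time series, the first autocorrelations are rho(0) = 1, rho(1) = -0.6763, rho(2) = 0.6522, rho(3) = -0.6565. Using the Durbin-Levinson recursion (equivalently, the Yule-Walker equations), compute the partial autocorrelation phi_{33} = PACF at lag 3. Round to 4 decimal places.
\phi_{33} = -0.2771

The PACF at lag k is phi_{kk}, the last component of the solution
to the Yule-Walker system G_k phi = r_k where
  (G_k)_{ij} = rho(|i - j|), (r_k)_i = rho(i), i,j = 1..k.
Equivalently, Durbin-Levinson gives phi_{kk} iteratively:
  phi_{11} = rho(1)
  phi_{kk} = [rho(k) - sum_{j=1..k-1} phi_{k-1,j} rho(k-j)]
            / [1 - sum_{j=1..k-1} phi_{k-1,j} rho(j)],
  phi_{k,j} = phi_{k-1,j} - phi_{kk} phi_{k-1,k-j},  j = 1..k-1.
Step k = 1:
  phi_11 = rho(1) = -0.6763.
Step k = 2:
  phi_22 = [rho(2) - phi_11 rho(1)] / [1 - phi_11 rho(1)] = [0.6522 - (-0.6763)(-0.6763)] / [1 - (-0.6763)(-0.6763)]
         = 0.19481831 / 0.54261831 = 0.359034.
  Update: phi_21 = phi_11 - phi_22 phi_11 = -0.6763 - (0.359034)(-0.6763) = -0.433485.
Step k = 3:
  phi_33 = [rho(3) - phi_21 rho(2) - phi_22 rho(1)] / [1 - phi_21 rho(1) - phi_22 rho(2)]
    numerator   = -0.6565 - (-0.433485)(0.6522) - (0.359034)(-0.6763) = -0.13096624
    denominator = 1 - (-0.433485)(-0.6763) - (0.359034)(0.6522) = 0.47267195
  phi_33 = -0.13096624 / 0.47267195 = -0.2771.
Therefore phi_{33} = -0.2771.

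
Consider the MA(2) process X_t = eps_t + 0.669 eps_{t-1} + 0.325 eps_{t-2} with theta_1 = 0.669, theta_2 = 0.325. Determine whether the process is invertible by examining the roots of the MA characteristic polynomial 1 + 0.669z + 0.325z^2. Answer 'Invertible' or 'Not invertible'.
\text{Invertible}

The MA(q) characteristic polynomial is P(z) = 1 + 0.669z + 0.325z^2.
Invertibility requires all roots to lie outside the unit circle, i.e. |z| > 1 for every root.
Set 1 + (0.669) z + (0.325) z^2 = 0, i.e. a z^2 + b z + c = 0 with a = 0.325, b = 0.669, c = 1.
Discriminant D = b^2 - 4ac = (0.669)^2 - 4*(0.325)*1 = 0.447561 - (1.3) = -0.852439.
D < 0, so the roots are the complex-conjugate pair z = (-b +/- i sqrt(-D)) / (2a) = -1.0292 +/- 1.4204i.
For a conjugate pair |z|^2 = z * conj(z) = (product of roots) = c/a = 1/(0.325) = 3.076923, so |z| = sqrt(3.076923) = 1.7541 for both roots.
Moduli of all roots: 1.7541, 1.7541.
All moduli strictly greater than 1? Yes.
Verdict: Invertible.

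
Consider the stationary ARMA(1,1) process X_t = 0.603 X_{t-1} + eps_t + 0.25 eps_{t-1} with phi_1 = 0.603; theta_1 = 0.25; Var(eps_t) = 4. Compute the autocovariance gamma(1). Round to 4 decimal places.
\gamma(1) = 6.1697

Multiply the model equation by X_{t-k} and take expectations. With theta_0 = psi_0 = 1 and psi_j the MA(infinity) weights, this gives
  gamma(k) - sum_i phi_i gamma(k-i) = c_k,
  c_k = sigma^2 * sum_{j=k..q} theta_j psi_{j-k}   (c_k = 0 for k > q),
using gamma(-m) = gamma(m).
psi-weights needed (psi_j = theta_j + sum_i phi_i psi_{j-i}):
  psi_1 = theta_1 + phi_1 = 0.25 + (0.603) = 0.853
Right-hand sides:
  c_0 = sigma^2 (1 + theta_1 psi_1) = 4 * (1 + (0.25)(0.853)) = 4 * 1.21325 = 4.853
  c_1 = sigma^2 theta_1 = 4 * (0.25) = 1
  c_2 = 0
Equations for k = 0 and k = 1 (AR order 1):
  gamma(0) = phi_1 gamma(1) + c_0
  gamma(1) = phi_1 gamma(0) + c_1
Substituting the second into the first: gamma(0) (1 - phi_1^2) = c_0 + phi_1 c_1, so
  gamma(0) = (c_0 + phi_1 c_1) / (1 - phi_1^2) = (4.853 + (0.603)(1)) / (1 - (0.603)^2) = 5.456 / 0.636391 = 8.573346.
  gamma(1) = phi_1 gamma(0) + c_1 = (0.603)(8.573346) + (1) = 6.169727.
Therefore gamma(1) = 6.1697 (to 4 decimal places).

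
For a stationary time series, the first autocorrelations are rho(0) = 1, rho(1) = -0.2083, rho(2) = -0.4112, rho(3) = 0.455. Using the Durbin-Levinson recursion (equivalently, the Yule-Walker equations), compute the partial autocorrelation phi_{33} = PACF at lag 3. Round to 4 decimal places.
\phi_{33} = 0.3101

The PACF at lag k is phi_{kk}, the last component of the solution
to the Yule-Walker system G_k phi = r_k where
  (G_k)_{ij} = rho(|i - j|), (r_k)_i = rho(i), i,j = 1..k.
Equivalently, Durbin-Levinson gives phi_{kk} iteratively:
  phi_{11} = rho(1)
  phi_{kk} = [rho(k) - sum_{j=1..k-1} phi_{k-1,j} rho(k-j)]
            / [1 - sum_{j=1..k-1} phi_{k-1,j} rho(j)],
  phi_{k,j} = phi_{k-1,j} - phi_{kk} phi_{k-1,k-j},  j = 1..k-1.
Step k = 1:
  phi_11 = rho(1) = -0.2083.
Step k = 2:
  phi_22 = [rho(2) - phi_11 rho(1)] / [1 - phi_11 rho(1)] = [-0.4112 - (-0.2083)(-0.2083)] / [1 - (-0.2083)(-0.2083)]
         = -0.45458889 / 0.95661111 = -0.475208.
  Update: phi_21 = phi_11 - phi_22 phi_11 = -0.2083 - (-0.475208)(-0.2083) = -0.307286.
Step k = 3:
  phi_33 = [rho(3) - phi_21 rho(2) - phi_22 rho(1)] / [1 - phi_21 rho(1) - phi_22 rho(2)]
    numerator   = 0.455 - (-0.307286)(-0.4112) - (-0.475208)(-0.2083) = 0.22965835
    denominator = 1 - (-0.307286)(-0.2083) - (-0.475208)(-0.4112) = 0.740587
  phi_33 = 0.22965835 / 0.740587 = 0.3101.
Therefore phi_{33} = 0.3101.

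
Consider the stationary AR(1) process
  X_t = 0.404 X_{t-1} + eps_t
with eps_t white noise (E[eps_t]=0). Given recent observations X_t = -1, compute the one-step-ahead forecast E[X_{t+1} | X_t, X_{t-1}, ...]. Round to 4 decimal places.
E[X_{t+1} \mid \mathcal F_t] = -0.4040

For an AR(p) model X_t = c + sum_i phi_i X_{t-i} + eps_t, the
one-step-ahead conditional mean is
  E[X_{t+1} | X_t, ...] = c + sum_i phi_i X_{t+1-i}.
Substitute known values:
  E[X_{t+1} | ...] = (0.404) * (-1)
                   = -0.4040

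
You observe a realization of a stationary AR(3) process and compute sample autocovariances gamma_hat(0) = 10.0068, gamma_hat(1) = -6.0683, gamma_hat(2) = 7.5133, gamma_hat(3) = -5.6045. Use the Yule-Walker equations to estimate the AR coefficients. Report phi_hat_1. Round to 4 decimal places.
\hat\phi_{1} = -0.2190

The Yule-Walker equations for an AR(p) process read, in matrix form,
  Gamma_p phi = r_p,   with   (Gamma_p)_{ij} = gamma(|i - j|),
                       (r_p)_i = gamma(i),   i,j = 1..p.
Substitute the sample gammas (Toeplitz matrix and right-hand side of size 3):
  Gamma_p = [[10.0068, -6.0683, 7.5133], [-6.0683, 10.0068, -6.0683], [7.5133, -6.0683, 10.0068]]
  r_p     = [-6.0683, 7.5133, -5.6045]
Written out (R1..R3):
  (R1) 10.0068 phi_1 - 6.0683 phi_2 + 7.5133 phi_3 = -6.0683
  (R2) -6.0683 phi_1 + 10.0068 phi_2 - 6.0683 phi_3 = 7.5133
  (R3) 7.5133 phi_1 - 6.0683 phi_2 + 10.0068 phi_3 = -5.6045
Gaussian elimination:
  R2 <- R2 - (-6.0683/10.0068) R1 = R2 - (-0.606418) R1:  6.326876 phi_2 - 1.512102 phi_3 = 3.833376
  R3 <- R3 - (7.5133/10.0068) R1 = R3 - (0.750819) R1:  -1.512102 phi_2 + 4.365668 phi_3 = -1.048302
  R3 <- R3 - (-1.512102/6.326876) R2 = R3 - (-0.238997) R2:  4.004281 phi_3 = -0.132138
Back-substitution:
  phi_hat_3 = -0.132138 / 4.004281 = -0.032999
  phi_hat_2 = (3.833376 - (-1.512102)(-0.032999)) / 6.326876 = 0.598001
  phi_hat_1 = (-6.0683 - (-6.0683)(0.598001) - (7.5133)(-0.032999)) / 10.0068 = -0.219003
So phi_hat = [-0.2190, 0.5980, -0.0330].
Therefore phi_hat_1 = -0.2190.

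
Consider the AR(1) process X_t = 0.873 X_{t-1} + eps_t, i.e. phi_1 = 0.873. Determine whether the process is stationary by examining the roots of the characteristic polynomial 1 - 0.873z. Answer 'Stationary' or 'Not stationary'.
\text{Stationary}

The AR(p) characteristic polynomial is P(z) = 1 - 0.873z.
Stationarity requires all roots to lie outside the unit circle, i.e. |z| > 1 for every root.
This is linear in z: 1 + (-0.873) z = 0  =>  z = -1/(-0.873) = 1.145475,  |z| = 1.145475.
Moduli of all roots: 1.1455.
All moduli strictly greater than 1? Yes.
Verdict: Stationary.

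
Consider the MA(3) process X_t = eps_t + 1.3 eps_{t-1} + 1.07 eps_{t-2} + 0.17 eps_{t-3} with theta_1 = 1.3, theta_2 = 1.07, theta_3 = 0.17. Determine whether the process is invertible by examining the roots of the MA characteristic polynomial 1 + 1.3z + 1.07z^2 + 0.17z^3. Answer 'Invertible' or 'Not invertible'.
\text{Invertible}

The MA(q) characteristic polynomial is P(z) = 1 + 1.3z + 1.07z^2 + 0.17z^3.
Invertibility requires all roots to lie outside the unit circle, i.e. |z| > 1 for every root.
Degree 3: look for a simple real root z0 first, then factor out (1 - z/z0) and solve the remaining quadratic.
Testing z0 = -5: P(-5) = 1 + (1.3)(-5) + (1.07)(-5)^2 + (0.17)(-5)^3
  = 1 + (-6.5) + (26.75) + (-21.25) = 0.  So z_0 = -5 is a root, |z_0| = 5.
Divide out the factor (1 + 0.2 z) = (1 - z/z0) (since 1/z0 = -0.2):
  P(z) = (1 + 0.2 z)(1 + (1.1) z + (0.85) z^2)
  [check: z-coef 1.1 - (-0.2) = 1.3; z^2-coef 0.85 - (-0.2)(1.1) = 1.07; z^3-coef -(-0.2)(0.85) = 0.17.]
Remaining roots from the quadratic factor 1 + (1.1) z + (0.85) z^2:
  Set 1 + (1.1) z + (0.85) z^2 = 0, i.e. a z^2 + b z + c = 0 with a = 0.85, b = 1.1, c = 1.
  Discriminant D = b^2 - 4ac = (1.1)^2 - 4*(0.85)*1 = 1.21 - (3.4) = -2.19.
  D < 0, so the roots are the complex-conjugate pair z = (-b +/- i sqrt(-D)) / (2a) = -0.6471 +/- 0.8705i.
  For a conjugate pair |z|^2 = z * conj(z) = (product of roots) = c/a = 1/(0.85) = 1.176471, so |z| = sqrt(1.176471) = 1.0847 for both roots.
Moduli of all roots: 5.0000, 1.0847, 1.0847.
All moduli strictly greater than 1? Yes.
Verdict: Invertible.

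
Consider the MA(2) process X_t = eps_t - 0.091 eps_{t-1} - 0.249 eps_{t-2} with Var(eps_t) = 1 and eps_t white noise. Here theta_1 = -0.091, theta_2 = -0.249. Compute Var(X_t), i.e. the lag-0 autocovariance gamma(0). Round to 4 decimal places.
\gamma(0) = 1.0703

For an MA(q) process X_t = eps_t + sum_i theta_i eps_{t-i} with
Var(eps_t) = sigma^2, the variance is
  gamma(0) = sigma^2 * (1 + sum_i theta_i^2).
  sum_i theta_i^2 = (-0.091)^2 + (-0.249)^2 = 0.008281 + 0.062001 = 0.070282.
  gamma(0) = 1 * (1 + 0.070282) = 1 * 1.070282 = 1.070282, which rounds to 1.0703.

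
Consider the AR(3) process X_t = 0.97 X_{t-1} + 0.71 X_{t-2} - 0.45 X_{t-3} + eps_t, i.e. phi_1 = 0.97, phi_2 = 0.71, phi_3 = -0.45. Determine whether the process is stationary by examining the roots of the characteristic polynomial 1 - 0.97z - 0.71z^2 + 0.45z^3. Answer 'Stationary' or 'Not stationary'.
\text{Not stationary}

The AR(p) characteristic polynomial is P(z) = 1 - 0.97z - 0.71z^2 + 0.45z^3.
Stationarity requires all roots to lie outside the unit circle, i.e. |z| > 1 for every root.
Degree 3: look for a simple real root z0 first, then factor out (1 - z/z0) and solve the remaining quadratic.
Testing z0 = 0.8: P(0.8) = 1 + (-0.97)(0.8) + (-0.71)(0.8)^2 + (0.45)(0.8)^3
  = 1 + (-0.776) + (-0.4544) + (0.2304) = 0.  So z_0 = 0.8 is a root, |z_0| = 0.8.
Divide out the factor (1 - 1.25 z) = (1 - z/z0) (since 1/z0 = 1.25):
  P(z) = (1 - 1.25 z)(1 + (0.28) z + (-0.36) z^2)
  [check: z-coef 0.28 - (1.25) = -0.97; z^2-coef -0.36 - (1.25)(0.28) = -0.71; z^3-coef -(1.25)(-0.36) = 0.45.]
Remaining roots from the quadratic factor 1 + (0.28) z + (-0.36) z^2:
  Set 1 + (0.28) z + (-0.36) z^2 = 0, i.e. a z^2 + b z + c = 0 with a = -0.36, b = 0.28, c = 1.
  Discriminant D = b^2 - 4ac = (0.28)^2 - 4*(-0.36)*1 = 0.0784 - (-1.44) = 1.5184.
  D >= 0, so the roots are real: z = (-b +/- sqrt(D)) / (2a) = (-0.28 +/- 1.232234) / (-0.72).
    z_1 = (-0.28 + 1.232234) / (-0.72) = -1.3225,   |z_1| = 1.3225.
    z_2 = (-0.28 - 1.232234) / (-0.72) = 2.1003,   |z_2| = 2.1003.
Moduli of all roots: 0.8000, 1.3225, 2.1003.
All moduli strictly greater than 1? No.
Verdict: Not stationary.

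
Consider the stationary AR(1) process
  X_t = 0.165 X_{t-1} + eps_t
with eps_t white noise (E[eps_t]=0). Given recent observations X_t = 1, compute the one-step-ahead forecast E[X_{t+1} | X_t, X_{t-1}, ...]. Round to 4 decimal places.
E[X_{t+1} \mid \mathcal F_t] = 0.1650

For an AR(p) model X_t = c + sum_i phi_i X_{t-i} + eps_t, the
one-step-ahead conditional mean is
  E[X_{t+1} | X_t, ...] = c + sum_i phi_i X_{t+1-i}.
Substitute known values:
  E[X_{t+1} | ...] = (0.165) * (1)
                   = 0.1650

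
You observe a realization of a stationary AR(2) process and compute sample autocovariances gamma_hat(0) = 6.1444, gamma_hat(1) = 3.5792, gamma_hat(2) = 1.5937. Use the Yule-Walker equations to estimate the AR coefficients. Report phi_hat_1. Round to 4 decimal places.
\hat\phi_{1} = 0.6530

The Yule-Walker equations for an AR(p) process read, in matrix form,
  Gamma_p phi = r_p,   with   (Gamma_p)_{ij} = gamma(|i - j|),
                       (r_p)_i = gamma(i),   i,j = 1..p.
Substitute the sample gammas (Toeplitz matrix and right-hand side of size 2):
  Gamma_p = [[6.1444, 3.5792], [3.5792, 6.1444]]
  r_p     = [3.5792, 1.5937]
Written out:
  6.1444 phi_1 + 3.5792 phi_2 = 3.5792
  3.5792 phi_1 + 6.1444 phi_2 = 1.5937
Solve by Cramer's rule:
  det = gamma(0)^2 - gamma(1)^2 = (6.1444)^2 - (3.5792)^2 = 37.75365136 - 12.81067264 = 24.94297872
  phi_hat_1 = [gamma(1) gamma(0) - gamma(1) gamma(2)] / det = [(3.5792)(6.1444) - (3.5792)(1.5937)] / 24.94297872 = 16.28786544 / 24.94297872 = 0.653
  phi_hat_2 = [gamma(0) gamma(2) - gamma(1)^2] / det = [(6.1444)(1.5937) - (3.5792)^2] / 24.94297872 = -3.01834236 / 24.94297872 = -0.121
So phi_hat = [0.6530, -0.1210].
Therefore phi_hat_1 = 0.6530.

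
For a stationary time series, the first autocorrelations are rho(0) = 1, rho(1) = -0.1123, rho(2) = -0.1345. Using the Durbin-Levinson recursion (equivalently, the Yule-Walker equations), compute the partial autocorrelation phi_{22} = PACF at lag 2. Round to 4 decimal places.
\phi_{22} = -0.1490

The PACF at lag k is phi_{kk}, the last component of the solution
to the Yule-Walker system G_k phi = r_k where
  (G_k)_{ij} = rho(|i - j|), (r_k)_i = rho(i), i,j = 1..k.
Equivalently, Durbin-Levinson gives phi_{kk} iteratively:
  phi_{11} = rho(1)
  phi_{kk} = [rho(k) - sum_{j=1..k-1} phi_{k-1,j} rho(k-j)]
            / [1 - sum_{j=1..k-1} phi_{k-1,j} rho(j)],
  phi_{k,j} = phi_{k-1,j} - phi_{kk} phi_{k-1,k-j},  j = 1..k-1.
Step k = 1:
  phi_11 = rho(1) = -0.1123.
Step k = 2:
  phi_22 = [rho(2) - phi_11 rho(1)] / [1 - phi_11 rho(1)] = [-0.1345 - (-0.1123)(-0.1123)] / [1 - (-0.1123)(-0.1123)]
         = -0.14711129 / 0.98738871 = -0.149.
Therefore phi_{22} = -0.1490.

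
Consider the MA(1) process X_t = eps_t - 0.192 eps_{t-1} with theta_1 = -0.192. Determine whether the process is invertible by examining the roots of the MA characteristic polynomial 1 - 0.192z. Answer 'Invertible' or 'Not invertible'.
\text{Invertible}

The MA(q) characteristic polynomial is P(z) = 1 - 0.192z.
Invertibility requires all roots to lie outside the unit circle, i.e. |z| > 1 for every root.
This is linear in z: 1 + (-0.192) z = 0  =>  z = -1/(-0.192) = 5.208333,  |z| = 5.208333.
Moduli of all roots: 5.2083.
All moduli strictly greater than 1? Yes.
Verdict: Invertible.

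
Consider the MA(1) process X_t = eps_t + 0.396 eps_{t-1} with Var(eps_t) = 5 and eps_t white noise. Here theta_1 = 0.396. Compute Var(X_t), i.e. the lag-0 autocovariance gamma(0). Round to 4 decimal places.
\gamma(0) = 5.7841

For an MA(q) process X_t = eps_t + sum_i theta_i eps_{t-i} with
Var(eps_t) = sigma^2, the variance is
  gamma(0) = sigma^2 * (1 + sum_i theta_i^2).
  sum_i theta_i^2 = (0.396)^2 = 0.156816.
  gamma(0) = 5 * (1 + 0.156816) = 5 * 1.156816 = 5.78408, which rounds to 5.7841.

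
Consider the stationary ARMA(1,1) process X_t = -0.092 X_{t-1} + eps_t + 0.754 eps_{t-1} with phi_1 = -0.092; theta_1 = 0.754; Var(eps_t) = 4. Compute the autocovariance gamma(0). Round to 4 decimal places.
\gamma(0) = 5.7679

Multiply the model equation by X_{t-k} and take expectations. With theta_0 = psi_0 = 1 and psi_j the MA(infinity) weights, this gives
  gamma(k) - sum_i phi_i gamma(k-i) = c_k,
  c_k = sigma^2 * sum_{j=k..q} theta_j psi_{j-k}   (c_k = 0 for k > q),
using gamma(-m) = gamma(m).
psi-weights needed (psi_j = theta_j + sum_i phi_i psi_{j-i}):
  psi_1 = theta_1 + phi_1 = 0.754 + (-0.092) = 0.662
Right-hand sides:
  c_0 = sigma^2 (1 + theta_1 psi_1) = 4 * (1 + (0.754)(0.662)) = 4 * 1.499148 = 5.996592
  c_1 = sigma^2 theta_1 = 4 * (0.754) = 3.016
  c_2 = 0
Equations for k = 0 and k = 1 (AR order 1):
  gamma(0) = phi_1 gamma(1) + c_0
  gamma(1) = phi_1 gamma(0) + c_1
Substituting the second into the first: gamma(0) (1 - phi_1^2) = c_0 + phi_1 c_1, so
  gamma(0) = (c_0 + phi_1 c_1) / (1 - phi_1^2) = (5.996592 + (-0.092)(3.016)) / (1 - (-0.092)^2) = 5.71912 / 0.991536 = 5.76794.
Therefore gamma(0) = 5.7679 (to 4 decimal places).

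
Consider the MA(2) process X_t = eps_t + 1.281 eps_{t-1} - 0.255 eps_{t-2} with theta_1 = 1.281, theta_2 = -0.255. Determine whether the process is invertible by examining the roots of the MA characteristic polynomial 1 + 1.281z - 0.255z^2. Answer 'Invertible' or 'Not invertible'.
\text{Not invertible}

The MA(q) characteristic polynomial is P(z) = 1 + 1.281z - 0.255z^2.
Invertibility requires all roots to lie outside the unit circle, i.e. |z| > 1 for every root.
Set 1 + (1.281) z + (-0.255) z^2 = 0, i.e. a z^2 + b z + c = 0 with a = -0.255, b = 1.281, c = 1.
Discriminant D = b^2 - 4ac = (1.281)^2 - 4*(-0.255)*1 = 1.640961 - (-1.02) = 2.660961.
D >= 0, so the roots are real: z = (-b +/- sqrt(D)) / (2a) = (-1.281 +/- 1.631245) / (-0.51).
  z_1 = (-1.281 + 1.631245) / (-0.51) = -0.6868,   |z_1| = 0.6868.
  z_2 = (-1.281 - 1.631245) / (-0.51) = 5.7103,   |z_2| = 5.7103.
Moduli of all roots: 0.6868, 5.7103.
All moduli strictly greater than 1? No.
Verdict: Not invertible.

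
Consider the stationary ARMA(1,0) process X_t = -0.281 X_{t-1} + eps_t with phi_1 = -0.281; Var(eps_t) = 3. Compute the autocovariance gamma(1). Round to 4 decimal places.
\gamma(1) = -0.9153

Multiply the model equation by X_{t-k} and take expectations. With theta_0 = psi_0 = 1 and psi_j the MA(infinity) weights, this gives
  gamma(k) - sum_i phi_i gamma(k-i) = c_k,
  c_k = sigma^2 * sum_{j=k..q} theta_j psi_{j-k}   (c_k = 0 for k > q),
using gamma(-m) = gamma(m).
Pure AR (q = 0): c_0 = sigma^2 = 3, c_k = 0 for k >= 1.
Equations for k = 0 and k = 1 (AR order 1):
  gamma(0) = phi_1 gamma(1) + c_0
  gamma(1) = phi_1 gamma(0) + c_1
Substituting the second into the first: gamma(0) (1 - phi_1^2) = c_0 + phi_1 c_1, so
  gamma(0) = c_0 / (1 - phi_1^2) = 3 / (1 - (-0.281)^2) = 3 / 0.921039 = 3.257191.
  gamma(1) = phi_1 gamma(0) = (-0.281)(3.257191) = -0.915271.
Therefore gamma(1) = -0.9153 (to 4 decimal places).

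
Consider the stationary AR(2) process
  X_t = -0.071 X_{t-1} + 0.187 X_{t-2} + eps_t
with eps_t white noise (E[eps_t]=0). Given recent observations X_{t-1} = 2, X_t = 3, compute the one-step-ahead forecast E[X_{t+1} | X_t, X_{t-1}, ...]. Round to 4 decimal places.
E[X_{t+1} \mid \mathcal F_t] = 0.1610

For an AR(p) model X_t = c + sum_i phi_i X_{t-i} + eps_t, the
one-step-ahead conditional mean is
  E[X_{t+1} | X_t, ...] = c + sum_i phi_i X_{t+1-i}.
Substitute known values:
  E[X_{t+1} | ...] = (-0.071) * (3) + (0.187) * (2)
                   = 0.1610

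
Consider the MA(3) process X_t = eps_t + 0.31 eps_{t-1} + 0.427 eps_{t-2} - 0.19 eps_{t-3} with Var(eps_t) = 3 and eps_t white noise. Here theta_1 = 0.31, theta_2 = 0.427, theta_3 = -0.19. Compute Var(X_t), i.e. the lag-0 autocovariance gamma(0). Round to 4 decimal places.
\gamma(0) = 3.9436

For an MA(q) process X_t = eps_t + sum_i theta_i eps_{t-i} with
Var(eps_t) = sigma^2, the variance is
  gamma(0) = sigma^2 * (1 + sum_i theta_i^2).
  sum_i theta_i^2 = (0.31)^2 + (0.427)^2 + (-0.19)^2 = 0.0961 + 0.182329 + 0.0361 = 0.314529.
  gamma(0) = 3 * (1 + 0.314529) = 3 * 1.314529 = 3.943587, which rounds to 3.9436.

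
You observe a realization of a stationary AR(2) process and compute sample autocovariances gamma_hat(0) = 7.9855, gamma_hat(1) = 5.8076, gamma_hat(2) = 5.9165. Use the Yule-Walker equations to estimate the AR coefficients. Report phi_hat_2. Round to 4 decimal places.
\hat\phi_{2} = 0.4500

The Yule-Walker equations for an AR(p) process read, in matrix form,
  Gamma_p phi = r_p,   with   (Gamma_p)_{ij} = gamma(|i - j|),
                       (r_p)_i = gamma(i),   i,j = 1..p.
Substitute the sample gammas (Toeplitz matrix and right-hand side of size 2):
  Gamma_p = [[7.9855, 5.8076], [5.8076, 7.9855]]
  r_p     = [5.8076, 5.9165]
Written out:
  7.9855 phi_1 + 5.8076 phi_2 = 5.8076
  5.8076 phi_1 + 7.9855 phi_2 = 5.9165
Solve by Cramer's rule:
  det = gamma(0)^2 - gamma(1)^2 = (7.9855)^2 - (5.8076)^2 = 63.76821025 - 33.72821776 = 30.03999249
  phi_hat_1 = [gamma(1) gamma(0) - gamma(1) gamma(2)] / det = [(5.8076)(7.9855) - (5.8076)(5.9165)] / 30.03999249 = 12.0159244 / 30.03999249 = 0.4
  phi_hat_2 = [gamma(0) gamma(2) - gamma(1)^2] / det = [(7.9855)(5.9165) - (5.8076)^2] / 30.03999249 = 13.51799299 / 30.03999249 = 0.45
So phi_hat = [0.4000, 0.4500].
Therefore phi_hat_2 = 0.4500.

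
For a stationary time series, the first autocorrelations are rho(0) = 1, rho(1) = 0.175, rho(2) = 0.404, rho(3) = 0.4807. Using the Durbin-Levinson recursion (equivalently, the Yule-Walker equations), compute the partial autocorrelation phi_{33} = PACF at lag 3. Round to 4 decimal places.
\phi_{33} = 0.4480

The PACF at lag k is phi_{kk}, the last component of the solution
to the Yule-Walker system G_k phi = r_k where
  (G_k)_{ij} = rho(|i - j|), (r_k)_i = rho(i), i,j = 1..k.
Equivalently, Durbin-Levinson gives phi_{kk} iteratively:
  phi_{11} = rho(1)
  phi_{kk} = [rho(k) - sum_{j=1..k-1} phi_{k-1,j} rho(k-j)]
            / [1 - sum_{j=1..k-1} phi_{k-1,j} rho(j)],
  phi_{k,j} = phi_{k-1,j} - phi_{kk} phi_{k-1,k-j},  j = 1..k-1.
Step k = 1:
  phi_11 = rho(1) = 0.175.
Step k = 2:
  phi_22 = [rho(2) - phi_11 rho(1)] / [1 - phi_11 rho(1)] = [0.404 - (0.175)(0.175)] / [1 - (0.175)(0.175)]
         = 0.373375 / 0.969375 = 0.385171.
  Update: phi_21 = phi_11 - phi_22 phi_11 = 0.175 - (0.385171)(0.175) = 0.107595.
Step k = 3:
  phi_33 = [rho(3) - phi_21 rho(2) - phi_22 rho(1)] / [1 - phi_21 rho(1) - phi_22 rho(2)]
    numerator   = 0.4807 - (0.107595)(0.404) - (0.385171)(0.175) = 0.36982668
    denominator = 1 - (0.107595)(0.175) - (0.385171)(0.404) = 0.82556183
  phi_33 = 0.36982668 / 0.82556183 = 0.448.
Therefore phi_{33} = 0.4480.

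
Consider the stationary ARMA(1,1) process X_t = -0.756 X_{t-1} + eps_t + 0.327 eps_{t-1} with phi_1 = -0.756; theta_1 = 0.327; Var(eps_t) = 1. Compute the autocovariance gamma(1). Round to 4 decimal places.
\gamma(1) = -0.7537

Multiply the model equation by X_{t-k} and take expectations. With theta_0 = psi_0 = 1 and psi_j the MA(infinity) weights, this gives
  gamma(k) - sum_i phi_i gamma(k-i) = c_k,
  c_k = sigma^2 * sum_{j=k..q} theta_j psi_{j-k}   (c_k = 0 for k > q),
using gamma(-m) = gamma(m).
psi-weights needed (psi_j = theta_j + sum_i phi_i psi_{j-i}):
  psi_1 = theta_1 + phi_1 = 0.327 + (-0.756) = -0.429
Right-hand sides:
  c_0 = sigma^2 (1 + theta_1 psi_1) = 1 * (1 + (0.327)(-0.429)) = 1 * 0.859717 = 0.859717
  c_1 = sigma^2 theta_1 = 1 * (0.327) = 0.327
  c_2 = 0
Equations for k = 0 and k = 1 (AR order 1):
  gamma(0) = phi_1 gamma(1) + c_0
  gamma(1) = phi_1 gamma(0) + c_1
Substituting the second into the first: gamma(0) (1 - phi_1^2) = c_0 + phi_1 c_1, so
  gamma(0) = (c_0 + phi_1 c_1) / (1 - phi_1^2) = (0.859717 + (-0.756)(0.327)) / (1 - (-0.756)^2) = 0.612505 / 0.428464 = 1.429537.
  gamma(1) = phi_1 gamma(0) + c_1 = (-0.756)(1.429537) + (0.327) = -0.75373.
Therefore gamma(1) = -0.7537 (to 4 decimal places).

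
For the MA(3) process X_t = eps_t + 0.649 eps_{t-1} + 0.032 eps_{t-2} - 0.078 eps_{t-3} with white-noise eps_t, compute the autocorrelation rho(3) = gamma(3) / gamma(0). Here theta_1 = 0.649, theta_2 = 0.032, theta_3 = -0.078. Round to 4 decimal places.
\rho(3) = -0.0546

For an MA(q) process with theta_0 = 1, the autocovariance is
  gamma(k) = sigma^2 * sum_{i=0..q-k} theta_i * theta_{i+k},
and rho(k) = gamma(k) / gamma(0). Sigma^2 cancels.
  numerator   = (1)*(-0.078) = -0.078.
  denominator = (1)^2 + (0.649)^2 + (0.032)^2 + (-0.078)^2 = 1.428309.
  rho(3) = -0.078 / 1.428309 = -0.0546.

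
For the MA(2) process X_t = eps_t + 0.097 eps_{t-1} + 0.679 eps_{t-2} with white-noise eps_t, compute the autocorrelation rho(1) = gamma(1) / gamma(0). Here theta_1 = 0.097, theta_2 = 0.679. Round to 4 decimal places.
\rho(1) = 0.1108

For an MA(q) process with theta_0 = 1, the autocovariance is
  gamma(k) = sigma^2 * sum_{i=0..q-k} theta_i * theta_{i+k},
and rho(k) = gamma(k) / gamma(0). Sigma^2 cancels.
  numerator   = (1)*(0.097) + (0.097)*(0.679) = 0.162863.
  denominator = (1)^2 + (0.097)^2 + (0.679)^2 = 1.47045.
  rho(1) = 0.162863 / 1.47045 = 0.1108.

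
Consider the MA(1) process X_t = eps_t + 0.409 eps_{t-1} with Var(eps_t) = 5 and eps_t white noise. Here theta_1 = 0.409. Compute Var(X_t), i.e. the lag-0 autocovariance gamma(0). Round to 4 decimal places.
\gamma(0) = 5.8364

For an MA(q) process X_t = eps_t + sum_i theta_i eps_{t-i} with
Var(eps_t) = sigma^2, the variance is
  gamma(0) = sigma^2 * (1 + sum_i theta_i^2).
  sum_i theta_i^2 = (0.409)^2 = 0.167281.
  gamma(0) = 5 * (1 + 0.167281) = 5 * 1.167281 = 5.836405, which rounds to 5.8364.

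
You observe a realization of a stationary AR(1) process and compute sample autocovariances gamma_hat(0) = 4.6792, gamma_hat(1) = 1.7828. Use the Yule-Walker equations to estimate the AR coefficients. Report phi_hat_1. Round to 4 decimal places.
\hat\phi_{1} = 0.3810

The Yule-Walker equations for an AR(p) process read, in matrix form,
  Gamma_p phi = r_p,   with   (Gamma_p)_{ij} = gamma(|i - j|),
                       (r_p)_i = gamma(i),   i,j = 1..p.
Substitute the sample gammas (Toeplitz matrix and right-hand side of size 1):
  Gamma_p = [[4.6792]]
  r_p     = [1.7828]
With p = 1 this is the single equation gamma(0) phi_1 = gamma(1):
  phi_hat_1 = gamma(1) / gamma(0) = 1.7828 / 4.6792 = 0.3810.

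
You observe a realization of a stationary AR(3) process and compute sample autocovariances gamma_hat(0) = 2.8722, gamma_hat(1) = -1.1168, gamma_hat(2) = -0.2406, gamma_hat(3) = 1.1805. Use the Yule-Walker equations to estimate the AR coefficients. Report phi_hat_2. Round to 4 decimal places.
\hat\phi_{2} = -0.1110

The Yule-Walker equations for an AR(p) process read, in matrix form,
  Gamma_p phi = r_p,   with   (Gamma_p)_{ij} = gamma(|i - j|),
                       (r_p)_i = gamma(i),   i,j = 1..p.
Substitute the sample gammas (Toeplitz matrix and right-hand side of size 3):
  Gamma_p = [[2.8722, -1.1168, -0.2406], [-1.1168, 2.8722, -1.1168], [-0.2406, -1.1168, 2.8722]]
  r_p     = [-1.1168, -0.2406, 1.1805]
Written out (R1..R3):
  (R1) 2.8722 phi_1 - 1.1168 phi_2 - 0.2406 phi_3 = -1.1168
  (R2) -1.1168 phi_1 + 2.8722 phi_2 - 1.1168 phi_3 = -0.2406
  (R3) -0.2406 phi_1 - 1.1168 phi_2 + 2.8722 phi_3 = 1.1805
Gaussian elimination:
  R2 <- R2 - (-1.1168/2.8722) R1 = R2 - (-0.388831) R1:  2.437954 phi_2 - 1.210353 phi_3 = -0.674846
  R3 <- R3 - (-0.2406/2.8722) R1 = R3 - (-0.083769) R1:  -1.210353 phi_2 + 2.852045 phi_3 = 1.086947
  R3 <- R3 - (-1.210353/2.437954) R2 = R3 - (-0.496463) R2:  2.251151 phi_3 = 0.751911
Back-substitution:
  phi_hat_3 = 0.751911 / 2.251151 = 0.334012
  phi_hat_2 = (-0.674846 - (-1.210353)(0.334012)) / 2.437954 = -0.110984
  phi_hat_1 = (-1.1168 - (-1.1168)(-0.110984) - (-0.2406)(0.334012)) / 2.8722 = -0.404005
So phi_hat = [-0.4040, -0.1110, 0.3340].
Therefore phi_hat_2 = -0.1110.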